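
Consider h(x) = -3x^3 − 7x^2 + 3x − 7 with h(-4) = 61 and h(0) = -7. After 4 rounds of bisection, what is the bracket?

[-3, -2.75]

midpoint -2: h = -17 < 0 → [-4, -2]
midpoint -3: h = 2 > 0 → [-3, -2]
midpoint -2.5: h = -11.375 < 0 → [-3, -2.5]
midpoint -2.75: h = -5.7969 < 0 → [-3, -2.75]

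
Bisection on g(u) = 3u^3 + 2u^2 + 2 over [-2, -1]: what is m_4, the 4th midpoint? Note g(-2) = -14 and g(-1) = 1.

-1.1875

m = -1.5, g(m) = -3.625 (−); new bracket [-1.5, -1]
m = -1.25, g(m) = -0.734375 (−); new bracket [-1.25, -1]
m = -1.125, g(m) = 0.259766 (+); new bracket [-1.25, -1.125]
m = -1.1875, g(m) = -0.2034 (−); new bracket [-1.1875, -1.125]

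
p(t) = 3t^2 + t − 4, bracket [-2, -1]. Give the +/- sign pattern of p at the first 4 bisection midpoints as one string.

t = -1.5 gives p = 1.25, positive; keep [-1.5, -1]
t = -1.25 gives p = -0.5625, negative; keep [-1.5, -1.25]
t = -1.375 gives p = 0.296875, positive; keep [-1.375, -1.25]
t = -1.3125 gives p = -0.1445, negative; keep [-1.375, -1.3125]

+-+-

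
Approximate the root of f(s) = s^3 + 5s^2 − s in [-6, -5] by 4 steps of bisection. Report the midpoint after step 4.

midpoint -5.5: f = -9.625 < 0 → [-5.5, -5]
midpoint -5.25: f = -1.640625 < 0 → [-5.25, -5]
midpoint -5.125: f = 1.841797 > 0 → [-5.25, -5.125]
midpoint -5.1875: f = 0.1418 > 0 → [-5.25, -5.1875]

-5.1875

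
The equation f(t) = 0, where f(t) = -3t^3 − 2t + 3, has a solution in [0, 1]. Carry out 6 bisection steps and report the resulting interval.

[0.78125, 0.796875]

midpoint 0.5: f = 1.625 > 0 → [0.5, 1]
midpoint 0.75: f = 0.234375 > 0 → [0.75, 1]
midpoint 0.875: f = -0.759766 < 0 → [0.75, 0.875]
midpoint 0.8125: f = -0.2341 < 0 → [0.75, 0.8125]
midpoint 0.78125: f = 0.007 > 0 → [0.78125, 0.8125]
midpoint 0.796875: f = -0.1118 < 0 → [0.78125, 0.796875]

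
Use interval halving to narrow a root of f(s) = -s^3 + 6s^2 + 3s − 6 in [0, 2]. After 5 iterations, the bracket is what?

[0.8125, 0.875]

m = 1, f(m) = 2 (+); new bracket [0, 1]
m = 0.5, f(m) = -3.125 (−); new bracket [0.5, 1]
m = 0.75, f(m) = -0.796875 (−); new bracket [0.75, 1]
m = 0.875, f(m) = 0.5488 (+); new bracket [0.75, 0.875]
m = 0.8125, f(m) = -0.1379 (−); new bracket [0.8125, 0.875]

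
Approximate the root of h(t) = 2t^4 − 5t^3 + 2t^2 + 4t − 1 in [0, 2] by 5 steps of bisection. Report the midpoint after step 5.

midpoint 1: h = 2 > 0 → [0, 1]
midpoint 0.5: h = 1 > 0 → [0, 0.5]
midpoint 0.25: h = 0.054688 > 0 → [0, 0.25]
midpoint 0.125: h = -0.478 < 0 → [0.125, 0.25]
midpoint 0.1875: h = -0.2102 < 0 → [0.1875, 0.25]

0.1875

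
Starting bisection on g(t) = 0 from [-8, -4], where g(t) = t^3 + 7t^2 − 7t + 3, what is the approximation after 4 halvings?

t = -6 gives g = 81, positive; keep [-8, -6]
t = -7 gives g = 52, positive; keep [-8, -7]
t = -7.5 gives g = 27.375, positive; keep [-8, -7.5]
t = -7.75 gives g = 12.2031, positive; keep [-8, -7.75]

-7.75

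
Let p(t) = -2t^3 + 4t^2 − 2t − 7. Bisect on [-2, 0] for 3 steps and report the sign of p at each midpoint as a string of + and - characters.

+--

m = -1, p(m) = 1 (+); new bracket [-1, 0]
m = -0.5, p(m) = -4.75 (−); new bracket [-1, -0.5]
m = -0.75, p(m) = -2.40625 (−); new bracket [-1, -0.75]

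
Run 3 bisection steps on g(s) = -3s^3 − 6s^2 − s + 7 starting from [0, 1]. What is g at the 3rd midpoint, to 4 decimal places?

g(0.5) = 4.625 > 0, so the root lies in [0.5, 1]
g(0.75) = 1.609375 > 0, so the root lies in [0.75, 1]
g(0.875) = -0.478516 < 0, so the root lies in [0.75, 0.875]

-0.4785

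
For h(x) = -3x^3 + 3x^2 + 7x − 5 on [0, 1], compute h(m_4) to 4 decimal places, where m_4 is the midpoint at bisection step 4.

x = 0.5 gives h = -1.125, negative; keep [0.5, 1]
x = 0.75 gives h = 0.671875, positive; keep [0.5, 0.75]
x = 0.625 gives h = -0.185547, negative; keep [0.625, 0.75]
x = 0.6875 gives h = 0.2556, positive; keep [0.625, 0.6875]

0.2556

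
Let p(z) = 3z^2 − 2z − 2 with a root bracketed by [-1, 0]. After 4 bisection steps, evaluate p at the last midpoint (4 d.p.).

0.0742

z = -0.5 gives p = -0.25, negative; keep [-1, -0.5]
z = -0.75 gives p = 1.1875, positive; keep [-0.75, -0.5]
z = -0.625 gives p = 0.421875, positive; keep [-0.625, -0.5]
z = -0.5625 gives p = 0.0742, positive; keep [-0.5625, -0.5]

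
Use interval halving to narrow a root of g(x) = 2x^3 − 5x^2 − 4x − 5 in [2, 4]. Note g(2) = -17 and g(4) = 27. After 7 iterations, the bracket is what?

[3.3125, 3.328125]

midpoint 3: g = -8 < 0 → [3, 4]
midpoint 3.5: g = 5.5 > 0 → [3, 3.5]
midpoint 3.25: g = -2.15625 < 0 → [3.25, 3.5]
midpoint 3.375: g = 1.4336 > 0 → [3.25, 3.375]
midpoint 3.3125: g = -0.4194 < 0 → [3.3125, 3.375]
midpoint 3.34375: g = 0.4924 > 0 → [3.3125, 3.34375]
midpoint 3.328125: g = 0.0328 > 0 → [3.3125, 3.328125]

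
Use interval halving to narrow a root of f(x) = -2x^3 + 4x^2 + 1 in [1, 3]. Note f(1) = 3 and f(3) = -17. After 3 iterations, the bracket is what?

[2, 2.25]

midpoint 2: f = 1 > 0 → [2, 3]
midpoint 2.5: f = -5.25 < 0 → [2, 2.5]
midpoint 2.25: f = -1.53125 < 0 → [2, 2.25]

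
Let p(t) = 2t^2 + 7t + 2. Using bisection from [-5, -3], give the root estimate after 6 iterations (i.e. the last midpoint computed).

-3.15625

m = -4, p(m) = 6 (+); new bracket [-4, -3]
m = -3.5, p(m) = 2 (+); new bracket [-3.5, -3]
m = -3.25, p(m) = 0.375 (+); new bracket [-3.25, -3]
m = -3.125, p(m) = -0.3438 (−); new bracket [-3.25, -3.125]
m = -3.1875, p(m) = 0.0078 (+); new bracket [-3.1875, -3.125]
m = -3.15625, p(m) = -0.1699 (−); new bracket [-3.1875, -3.15625]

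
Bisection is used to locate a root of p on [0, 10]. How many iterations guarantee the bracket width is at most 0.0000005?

Width after n steps is 10/2^n. Need 2^n ≥ 10/0.0000005 = 20000000.
2^24 = 16777216 < 20000000 ≤ 2^25 = 33554432, so n = 25.

25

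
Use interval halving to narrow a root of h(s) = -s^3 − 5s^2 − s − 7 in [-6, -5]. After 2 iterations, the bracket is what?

s = -5.5 gives h = 13.625, positive; keep [-5.5, -5]
s = -5.25 gives h = 5.140625, positive; keep [-5.25, -5]

[-5.25, -5]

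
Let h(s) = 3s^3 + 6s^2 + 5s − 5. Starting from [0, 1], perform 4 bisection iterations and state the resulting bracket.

m = 0.5, h(m) = -0.625 (−); new bracket [0.5, 1]
m = 0.75, h(m) = 3.390625 (+); new bracket [0.5, 0.75]
m = 0.625, h(m) = 1.201172 (+); new bracket [0.5, 0.625]
m = 0.5625, h(m) = 0.2449 (+); new bracket [0.5, 0.5625]

[0.5, 0.5625]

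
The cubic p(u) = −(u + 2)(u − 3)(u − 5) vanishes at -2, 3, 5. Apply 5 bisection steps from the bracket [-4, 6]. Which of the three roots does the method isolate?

-2

midpoint 1: p = -24 < 0 → [-4, 1]
midpoint -1.5: p = -14.625 < 0 → [-4, -1.5]
midpoint -2.75: p = 33.421875 > 0 → [-2.75, -1.5]
midpoint -2.125: p = 4.5645 > 0 → [-2.125, -1.5]
midpoint -1.8125: p = -6.1472 < 0 → [-2.125, -1.8125]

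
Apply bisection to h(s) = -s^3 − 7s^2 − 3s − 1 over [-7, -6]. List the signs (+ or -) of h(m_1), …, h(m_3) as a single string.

-++

s = -6.5 gives h = -2.625, negative; keep [-7, -6.5]
s = -6.75 gives h = 7.859375, positive; keep [-6.75, -6.5]
s = -6.625 gives h = 2.416016, positive; keep [-6.625, -6.5]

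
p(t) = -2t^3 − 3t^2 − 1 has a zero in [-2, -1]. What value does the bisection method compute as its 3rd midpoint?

t = -1.5 gives p = -1, negative; keep [-2, -1.5]
t = -1.75 gives p = 0.53125, positive; keep [-1.75, -1.5]
t = -1.625 gives p = -0.339844, negative; keep [-1.75, -1.625]

-1.625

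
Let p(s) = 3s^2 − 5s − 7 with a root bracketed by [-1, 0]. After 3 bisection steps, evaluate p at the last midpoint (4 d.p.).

-0.3281

s = -0.5 gives p = -3.75, negative; keep [-1, -0.5]
s = -0.75 gives p = -1.5625, negative; keep [-1, -0.75]
s = -0.875 gives p = -0.328125, negative; keep [-1, -0.875]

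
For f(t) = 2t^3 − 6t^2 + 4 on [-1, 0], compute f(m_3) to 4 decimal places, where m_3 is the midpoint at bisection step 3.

1.1680

m = -0.5, f(m) = 2.25 (+); new bracket [-1, -0.5]
m = -0.75, f(m) = -0.21875 (−); new bracket [-0.75, -0.5]
m = -0.625, f(m) = 1.167969 (+); new bracket [-0.75, -0.625]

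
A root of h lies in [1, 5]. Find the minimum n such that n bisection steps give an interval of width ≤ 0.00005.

17

Width after n steps is 4/2^n. Need 2^n ≥ 4/0.00005 = 80000.
2^16 = 65536 < 80000 ≤ 2^17 = 131072, so n = 17.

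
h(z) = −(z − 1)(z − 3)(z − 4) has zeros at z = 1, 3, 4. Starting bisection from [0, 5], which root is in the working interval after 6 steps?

h(2.5) = -1.125 < 0, so the root lies in [0, 2.5]
h(1.25) = -1.203125 < 0, so the root lies in [0, 1.25]
h(0.625) = 3.005859 > 0, so the root lies in [0.625, 1.25]
h(0.9375) = 0.3948 > 0, so the root lies in [0.9375, 1.25]
h(1.09375) = -0.5194 < 0, so the root lies in [0.9375, 1.09375]
h(1.015625) = -0.0925 < 0, so the root lies in [0.9375, 1.015625]

1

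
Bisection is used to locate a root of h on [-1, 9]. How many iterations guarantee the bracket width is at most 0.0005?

Width after n steps is 10/2^n. Need 2^n ≥ 10/0.0005 = 20000.
2^14 = 16384 < 20000 ≤ 2^15 = 32768, so n = 15.

15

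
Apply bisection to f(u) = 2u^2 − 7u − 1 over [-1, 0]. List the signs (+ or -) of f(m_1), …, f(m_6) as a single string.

++-+++

u = -0.5 gives f = 3, positive; keep [-0.5, 0]
u = -0.25 gives f = 0.875, positive; keep [-0.25, 0]
u = -0.125 gives f = -0.09375, negative; keep [-0.25, -0.125]
u = -0.1875 gives f = 0.3828, positive; keep [-0.1875, -0.125]
u = -0.15625 gives f = 0.1426, positive; keep [-0.15625, -0.125]
u = -0.140625 gives f = 0.0239, positive; keep [-0.140625, -0.125]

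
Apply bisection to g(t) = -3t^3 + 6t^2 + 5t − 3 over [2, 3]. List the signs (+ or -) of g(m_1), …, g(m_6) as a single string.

+-----

midpoint 2.5: g = 0.125 > 0 → [2.5, 3]
midpoint 2.75: g = -6.265625 < 0 → [2.5, 2.75]
midpoint 2.625: g = -2.794922 < 0 → [2.5, 2.625]
midpoint 2.5625: g = -1.2683 < 0 → [2.5, 2.5625]
midpoint 2.53125: g = -0.5553 < 0 → [2.5, 2.53125]
midpoint 2.515625: g = -0.2111 < 0 → [2.5, 2.515625]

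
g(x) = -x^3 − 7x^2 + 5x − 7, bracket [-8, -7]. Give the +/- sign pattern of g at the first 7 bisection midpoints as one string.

--++++-

x = -7.5 gives g = -16.375, negative; keep [-8, -7.5]
x = -7.75 gives g = -0.703125, negative; keep [-8, -7.75]
x = -7.875 gives g = 7.888672, positive; keep [-7.875, -7.75]
x = -7.8125 gives g = 3.5286, positive; keep [-7.8125, -7.75]
x = -7.78125 gives g = 1.3968, positive; keep [-7.78125, -7.75]
x = -7.765625 gives g = 0.3428, positive; keep [-7.765625, -7.75]
x = -7.7578125 gives g = -0.1811, negative; keep [-7.765625, -7.7578125]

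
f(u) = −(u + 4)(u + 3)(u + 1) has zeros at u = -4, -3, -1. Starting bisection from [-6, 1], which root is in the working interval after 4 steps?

f(-2.5) = 1.125 > 0, so the root lies in [-2.5, 1]
f(-0.75) = -1.828125 < 0, so the root lies in [-2.5, -0.75]
f(-1.625) = 2.041016 > 0, so the root lies in [-1.625, -0.75]
f(-1.1875) = 0.9558 > 0, so the root lies in [-1.1875, -0.75]

-1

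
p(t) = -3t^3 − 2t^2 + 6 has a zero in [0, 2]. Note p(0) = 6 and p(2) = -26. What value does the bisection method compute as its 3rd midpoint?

t = 1 gives p = 1, positive; keep [1, 2]
t = 1.5 gives p = -8.625, negative; keep [1, 1.5]
t = 1.25 gives p = -2.984375, negative; keep [1, 1.25]

1.25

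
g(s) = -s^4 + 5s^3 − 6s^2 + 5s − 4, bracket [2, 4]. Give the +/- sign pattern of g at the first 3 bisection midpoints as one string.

m = 3, g(m) = 11 (+); new bracket [3, 4]
m = 3.5, g(m) = 4.3125 (+); new bracket [3.5, 4]
m = 3.75, g(m) = -3.707031 (−); new bracket [3.5, 3.75]

++-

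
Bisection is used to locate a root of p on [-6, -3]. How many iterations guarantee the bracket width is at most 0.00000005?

Width after n steps is 3/2^n. Need 2^n ≥ 3/0.00000005 = 60000000.
2^25 = 33554432 < 60000000 ≤ 2^26 = 67108864, so n = 26.

26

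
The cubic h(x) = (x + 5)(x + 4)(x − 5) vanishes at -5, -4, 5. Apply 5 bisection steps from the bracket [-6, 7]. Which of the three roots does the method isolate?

x = 0.5 gives h = -111.375, negative; keep [0.5, 7]
x = 3.75 gives h = -84.765625, negative; keep [3.75, 7]
x = 5.375 gives h = 36.474609, positive; keep [3.75, 5.375]
x = 4.5625 gives h = -35.822, negative; keep [4.5625, 5.375]
x = 4.96875 gives h = -2.794, negative; keep [4.96875, 5.375]

5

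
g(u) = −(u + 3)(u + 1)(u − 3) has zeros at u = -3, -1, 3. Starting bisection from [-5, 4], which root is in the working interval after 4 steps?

3

m = -0.5, g(m) = 4.375 (+); new bracket [-0.5, 4]
m = 1.75, g(m) = 16.328125 (+); new bracket [1.75, 4]
m = 2.875, g(m) = 2.845703 (+); new bracket [2.875, 4]
m = 3.4375, g(m) = -12.4978 (−); new bracket [2.875, 3.4375]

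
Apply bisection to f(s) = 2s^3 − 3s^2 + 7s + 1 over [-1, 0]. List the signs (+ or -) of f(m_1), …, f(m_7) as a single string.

midpoint -0.5: f = -3.5 < 0 → [-0.5, 0]
midpoint -0.25: f = -0.96875 < 0 → [-0.25, 0]
midpoint -0.125: f = 0.074219 > 0 → [-0.25, -0.125]
midpoint -0.1875: f = -0.4312 < 0 → [-0.1875, -0.125]
midpoint -0.15625: f = -0.1746 < 0 → [-0.15625, -0.125]
midpoint -0.140625: f = -0.0493 < 0 → [-0.140625, -0.125]
midpoint -0.1328125: f = 0.0127 > 0 → [-0.140625, -0.1328125]

--+---+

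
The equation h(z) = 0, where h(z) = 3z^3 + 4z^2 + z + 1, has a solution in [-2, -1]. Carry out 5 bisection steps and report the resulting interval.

[-1.28125, -1.25]

midpoint -1.5: h = -1.625 < 0 → [-1.5, -1]
midpoint -1.25: h = 0.140625 > 0 → [-1.5, -1.25]
midpoint -1.375: h = -0.611328 < 0 → [-1.375, -1.25]
midpoint -1.3125: h = -0.2048 < 0 → [-1.3125, -1.25]
midpoint -1.28125: h = -0.0247 < 0 → [-1.28125, -1.25]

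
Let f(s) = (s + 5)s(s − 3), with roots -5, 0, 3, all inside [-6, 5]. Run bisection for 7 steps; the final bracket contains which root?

-5

m = -0.5, f(m) = 7.875 (+); new bracket [-6, -0.5]
m = -3.25, f(m) = 35.546875 (+); new bracket [-6, -3.25]
m = -4.625, f(m) = 13.224609 (+); new bracket [-6, -4.625]
m = -5.3125, f(m) = -13.8 (−); new bracket [-5.3125, -4.625]
m = -4.96875, f(m) = 1.2373 (+); new bracket [-5.3125, -4.96875]
m = -5.140625, f(m) = -5.8849 (−); new bracket [-5.140625, -4.96875]
m = -5.0546875, f(m) = -2.2265 (−); new bracket [-5.0546875, -4.96875]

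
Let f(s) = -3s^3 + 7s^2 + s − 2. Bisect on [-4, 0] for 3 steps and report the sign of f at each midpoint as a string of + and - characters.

midpoint -2: f = 48 > 0 → [-2, 0]
midpoint -1: f = 7 > 0 → [-1, 0]
midpoint -0.5: f = -0.375 < 0 → [-1, -0.5]

++-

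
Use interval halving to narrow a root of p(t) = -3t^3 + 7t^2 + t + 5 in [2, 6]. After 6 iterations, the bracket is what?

p(4) = -71 < 0, so the root lies in [2, 4]
p(3) = -10 < 0, so the root lies in [2, 3]
p(2.5) = 4.375 > 0, so the root lies in [2.5, 3]
p(2.75) = -1.7031 < 0, so the root lies in [2.5, 2.75]
p(2.625) = 1.5957 > 0, so the root lies in [2.625, 2.75]
p(2.6875) = 0.0134 > 0, so the root lies in [2.6875, 2.75]

[2.6875, 2.75]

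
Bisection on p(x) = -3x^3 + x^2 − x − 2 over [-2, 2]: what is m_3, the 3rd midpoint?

m = 0, p(m) = -2 (−); new bracket [-2, 0]
m = -1, p(m) = 3 (+); new bracket [-1, 0]
m = -0.5, p(m) = -0.875 (−); new bracket [-1, -0.5]

-0.5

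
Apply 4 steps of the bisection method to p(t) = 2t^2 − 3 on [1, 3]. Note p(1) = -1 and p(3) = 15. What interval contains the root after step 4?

p(2) = 5 > 0, so the root lies in [1, 2]
p(1.5) = 1.5 > 0, so the root lies in [1, 1.5]
p(1.25) = 0.125 > 0, so the root lies in [1, 1.25]
p(1.125) = -0.4688 < 0, so the root lies in [1.125, 1.25]

[1.125, 1.25]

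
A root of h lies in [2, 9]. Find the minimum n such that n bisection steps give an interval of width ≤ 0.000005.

21

Width after n steps is 7/2^n. Need 2^n ≥ 7/0.000005 = 1400000.
2^20 = 1048576 < 1400000 ≤ 2^21 = 2097152, so n = 21.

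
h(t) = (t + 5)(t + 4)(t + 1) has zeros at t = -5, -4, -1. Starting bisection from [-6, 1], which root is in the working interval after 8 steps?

t = -2.5 gives h = -5.625, negative; keep [-2.5, 1]
t = -0.75 gives h = 3.453125, positive; keep [-2.5, -0.75]
t = -1.625 gives h = -5.009766, negative; keep [-1.625, -0.75]
t = -1.1875 gives h = -2.0105, negative; keep [-1.1875, -0.75]
t = -0.96875 gives h = 0.3819, positive; keep [-1.1875, -0.96875]
t = -1.078125 gives h = -0.8953, negative; keep [-1.078125, -0.96875]
t = -1.0234375 gives h = -0.2774, negative; keep [-1.0234375, -0.96875]
t = -0.99609375 gives h = 0.047, positive; keep [-1.0234375, -0.99609375]

-1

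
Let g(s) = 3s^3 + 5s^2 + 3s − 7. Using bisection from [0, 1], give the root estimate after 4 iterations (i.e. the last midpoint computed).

0.8125

midpoint 0.5: g = -3.875 < 0 → [0.5, 1]
midpoint 0.75: g = -0.671875 < 0 → [0.75, 1]
midpoint 0.875: g = 1.462891 > 0 → [0.75, 0.875]
midpoint 0.8125: g = 0.3474 > 0 → [0.75, 0.8125]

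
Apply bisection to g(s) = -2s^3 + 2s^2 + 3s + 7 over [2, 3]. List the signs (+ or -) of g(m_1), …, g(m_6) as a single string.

g(2.5) = -4.25 < 0, so the root lies in [2, 2.5]
g(2.25) = 1.09375 > 0, so the root lies in [2.25, 2.5]
g(2.375) = -1.386719 < 0, so the root lies in [2.25, 2.375]
g(2.3125) = -0.1001 < 0, so the root lies in [2.25, 2.3125]
g(2.28125) = 0.5082 > 0, so the root lies in [2.28125, 2.3125]
g(2.296875) = 0.2069 > 0, so the root lies in [2.296875, 2.3125]

-+--++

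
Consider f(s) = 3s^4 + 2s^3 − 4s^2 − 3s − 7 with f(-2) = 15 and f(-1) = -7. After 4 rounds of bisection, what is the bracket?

midpoint -1.5: f = -3.0625 < 0 → [-2, -1.5]
midpoint -1.75: f = 3.417969 > 0 → [-1.75, -1.5]
midpoint -1.625: f = -0.35083 < 0 → [-1.75, -1.625]
midpoint -1.6875: f = 1.3885 > 0 → [-1.6875, -1.625]

[-1.6875, -1.625]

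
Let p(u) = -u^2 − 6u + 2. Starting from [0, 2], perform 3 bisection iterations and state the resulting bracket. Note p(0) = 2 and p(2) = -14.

m = 1, p(m) = -5 (−); new bracket [0, 1]
m = 0.5, p(m) = -1.25 (−); new bracket [0, 0.5]
m = 0.25, p(m) = 0.4375 (+); new bracket [0.25, 0.5]

[0.25, 0.5]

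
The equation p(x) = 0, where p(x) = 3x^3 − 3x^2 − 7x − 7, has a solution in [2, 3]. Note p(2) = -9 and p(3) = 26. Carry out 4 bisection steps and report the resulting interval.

x = 2.5 gives p = 3.625, positive; keep [2, 2.5]
x = 2.25 gives p = -3.765625, negative; keep [2.25, 2.5]
x = 2.375 gives p = -0.357422, negative; keep [2.375, 2.5]
x = 2.4375 gives p = 1.5598, positive; keep [2.375, 2.4375]

[2.375, 2.4375]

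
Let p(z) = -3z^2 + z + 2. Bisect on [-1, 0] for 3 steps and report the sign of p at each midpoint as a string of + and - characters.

+-+

midpoint -0.5: p = 0.75 > 0 → [-1, -0.5]
midpoint -0.75: p = -0.4375 < 0 → [-0.75, -0.5]
midpoint -0.625: p = 0.203125 > 0 → [-0.75, -0.625]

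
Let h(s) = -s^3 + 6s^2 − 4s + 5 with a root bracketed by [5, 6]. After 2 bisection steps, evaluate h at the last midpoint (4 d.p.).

m = 5.5, h(m) = -1.875 (−); new bracket [5, 5.5]
m = 5.25, h(m) = 4.671875 (+); new bracket [5.25, 5.5]

4.6719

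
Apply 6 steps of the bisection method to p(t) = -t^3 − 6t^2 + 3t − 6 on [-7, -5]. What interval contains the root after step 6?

midpoint -6: p = -24 < 0 → [-7, -6]
midpoint -6.5: p = -4.375 < 0 → [-7, -6.5]
midpoint -6.75: p = 7.921875 > 0 → [-6.75, -6.5]
midpoint -6.625: p = 1.5566 > 0 → [-6.625, -6.5]
midpoint -6.5625: p = -1.4626 < 0 → [-6.625, -6.5625]
midpoint -6.59375: p = 0.0335 > 0 → [-6.59375, -6.5625]

[-6.59375, -6.5625]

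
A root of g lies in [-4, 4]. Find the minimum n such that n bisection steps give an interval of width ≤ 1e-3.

13

Width after n steps is 8/2^n. Need 2^n ≥ 8/1e-3 = 8000.
2^12 = 4096 < 8000 ≤ 2^13 = 8192, so n = 13.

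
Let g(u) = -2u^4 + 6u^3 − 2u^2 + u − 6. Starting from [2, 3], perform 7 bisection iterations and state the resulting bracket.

g(2.5) = -0.375 < 0, so the root lies in [2, 2.5]
g(2.25) = 3.210938 > 0, so the root lies in [2.25, 2.5]
g(2.375) = 1.839355 > 0, so the root lies in [2.375, 2.5]
g(2.4375) = 0.8471 > 0, so the root lies in [2.4375, 2.5]
g(2.46875) = 0.2661 > 0, so the root lies in [2.46875, 2.5]
g(2.484375) = -0.0468 < 0, so the root lies in [2.46875, 2.484375]
g(2.4765625) = 0.1115 > 0, so the root lies in [2.4765625, 2.484375]

[2.4765625, 2.484375]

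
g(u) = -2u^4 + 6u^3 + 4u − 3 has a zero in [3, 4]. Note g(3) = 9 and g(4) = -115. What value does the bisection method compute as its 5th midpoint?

3.15625

g(3.5) = -31.875 < 0, so the root lies in [3, 3.5]
g(3.25) = -7.164062 < 0, so the root lies in [3, 3.25]
g(3.125) = 1.870605 > 0, so the root lies in [3.125, 3.25]
g(3.1875) = -2.3946 < 0, so the root lies in [3.125, 3.1875]
g(3.15625) = -0.2007 < 0, so the root lies in [3.125, 3.15625]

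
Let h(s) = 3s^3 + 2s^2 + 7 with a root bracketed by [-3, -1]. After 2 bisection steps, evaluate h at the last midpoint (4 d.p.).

h(-2) = -9 < 0, so the root lies in [-2, -1]
h(-1.5) = 1.375 > 0, so the root lies in [-2, -1.5]

1.3750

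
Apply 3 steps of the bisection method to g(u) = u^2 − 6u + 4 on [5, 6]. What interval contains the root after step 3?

[5.125, 5.25]

m = 5.5, g(m) = 1.25 (+); new bracket [5, 5.5]
m = 5.25, g(m) = 0.0625 (+); new bracket [5, 5.25]
m = 5.125, g(m) = -0.484375 (−); new bracket [5.125, 5.25]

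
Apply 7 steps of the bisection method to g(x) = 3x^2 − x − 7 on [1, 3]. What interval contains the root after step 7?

midpoint 2: g = 3 > 0 → [1, 2]
midpoint 1.5: g = -1.75 < 0 → [1.5, 2]
midpoint 1.75: g = 0.4375 > 0 → [1.5, 1.75]
midpoint 1.625: g = -0.7031 < 0 → [1.625, 1.75]
midpoint 1.6875: g = -0.1445 < 0 → [1.6875, 1.75]
midpoint 1.71875: g = 0.1436 > 0 → [1.6875, 1.71875]
midpoint 1.703125: g = -0.0012 < 0 → [1.703125, 1.71875]

[1.703125, 1.71875]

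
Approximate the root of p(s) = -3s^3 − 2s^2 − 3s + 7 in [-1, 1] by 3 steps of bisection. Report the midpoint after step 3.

midpoint 0: p = 7 > 0 → [0, 1]
midpoint 0.5: p = 4.625 > 0 → [0.5, 1]
midpoint 0.75: p = 2.359375 > 0 → [0.75, 1]

0.75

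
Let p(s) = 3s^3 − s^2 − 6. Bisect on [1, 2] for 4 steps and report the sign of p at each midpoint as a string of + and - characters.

+--+

p(1.5) = 1.875 > 0, so the root lies in [1, 1.5]
p(1.25) = -1.703125 < 0, so the root lies in [1.25, 1.5]
p(1.375) = -0.091797 < 0, so the root lies in [1.375, 1.5]
p(1.4375) = 0.845 > 0, so the root lies in [1.375, 1.4375]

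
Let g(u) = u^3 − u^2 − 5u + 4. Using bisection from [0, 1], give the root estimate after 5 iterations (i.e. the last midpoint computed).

m = 0.5, g(m) = 1.375 (+); new bracket [0.5, 1]
m = 0.75, g(m) = 0.109375 (+); new bracket [0.75, 1]
m = 0.875, g(m) = -0.470703 (−); new bracket [0.75, 0.875]
m = 0.8125, g(m) = -0.1863 (−); new bracket [0.75, 0.8125]
m = 0.78125, g(m) = -0.0398 (−); new bracket [0.75, 0.78125]

0.78125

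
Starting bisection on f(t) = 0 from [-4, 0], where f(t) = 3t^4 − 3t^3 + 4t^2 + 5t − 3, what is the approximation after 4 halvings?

midpoint -2: f = 75 > 0 → [-2, 0]
midpoint -1: f = 2 > 0 → [-1, 0]
midpoint -0.5: f = -3.9375 < 0 → [-1, -0.5]
midpoint -0.75: f = -2.2852 < 0 → [-1, -0.75]

-0.75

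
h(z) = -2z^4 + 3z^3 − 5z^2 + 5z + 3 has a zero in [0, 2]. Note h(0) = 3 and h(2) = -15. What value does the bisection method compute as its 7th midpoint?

1.453125

m = 1, h(m) = 4 (+); new bracket [1, 2]
m = 1.5, h(m) = -0.75 (−); new bracket [1, 1.5]
m = 1.25, h(m) = 2.414062 (+); new bracket [1.25, 1.5]
m = 1.375, h(m) = 1.0718 (+); new bracket [1.375, 1.5]
m = 1.4375, h(m) = 0.2268 (+); new bracket [1.4375, 1.5]
m = 1.46875, h(m) = -0.2444 (−); new bracket [1.4375, 1.46875]
m = 1.453125, h(m) = -0.0046 (−); new bracket [1.4375, 1.453125]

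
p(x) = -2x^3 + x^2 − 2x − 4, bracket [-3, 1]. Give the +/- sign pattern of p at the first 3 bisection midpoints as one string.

midpoint -1: p = 1 > 0 → [-1, 1]
midpoint 0: p = -4 < 0 → [-1, 0]
midpoint -0.5: p = -2.5 < 0 → [-1, -0.5]

+--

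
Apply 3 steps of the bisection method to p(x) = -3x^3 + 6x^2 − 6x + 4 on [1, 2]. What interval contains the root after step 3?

midpoint 1.5: p = -1.625 < 0 → [1, 1.5]
midpoint 1.25: p = 0.015625 > 0 → [1.25, 1.5]
midpoint 1.375: p = -0.705078 < 0 → [1.25, 1.375]

[1.25, 1.375]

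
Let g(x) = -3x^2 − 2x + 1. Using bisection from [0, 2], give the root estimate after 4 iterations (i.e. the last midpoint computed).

0.375

x = 1 gives g = -4, negative; keep [0, 1]
x = 0.5 gives g = -0.75, negative; keep [0, 0.5]
x = 0.25 gives g = 0.3125, positive; keep [0.25, 0.5]
x = 0.375 gives g = -0.1719, negative; keep [0.25, 0.375]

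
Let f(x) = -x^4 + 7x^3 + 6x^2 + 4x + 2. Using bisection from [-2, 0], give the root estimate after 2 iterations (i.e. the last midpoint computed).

-0.5

x = -1 gives f = -4, negative; keep [-1, 0]
x = -0.5 gives f = 0.5625, positive; keep [-1, -0.5]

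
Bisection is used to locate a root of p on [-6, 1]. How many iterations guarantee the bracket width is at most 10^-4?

17

Width after n steps is 7/2^n. Need 2^n ≥ 7/10^-4 = 70000.
2^16 = 65536 < 70000 ≤ 2^17 = 131072, so n = 17.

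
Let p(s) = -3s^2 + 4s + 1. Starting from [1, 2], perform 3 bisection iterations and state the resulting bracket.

s = 1.5 gives p = 0.25, positive; keep [1.5, 2]
s = 1.75 gives p = -1.1875, negative; keep [1.5, 1.75]
s = 1.625 gives p = -0.421875, negative; keep [1.5, 1.625]

[1.5, 1.625]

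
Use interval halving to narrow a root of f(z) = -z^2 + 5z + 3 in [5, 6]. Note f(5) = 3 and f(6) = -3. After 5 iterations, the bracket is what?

midpoint 5.5: f = 0.25 > 0 → [5.5, 6]
midpoint 5.75: f = -1.3125 < 0 → [5.5, 5.75]
midpoint 5.625: f = -0.515625 < 0 → [5.5, 5.625]
midpoint 5.5625: f = -0.1289 < 0 → [5.5, 5.5625]
midpoint 5.53125: f = 0.0615 > 0 → [5.53125, 5.5625]

[5.53125, 5.5625]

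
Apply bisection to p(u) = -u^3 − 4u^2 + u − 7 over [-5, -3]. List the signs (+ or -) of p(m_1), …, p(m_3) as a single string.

u = -4 gives p = -11, negative; keep [-5, -4]
u = -4.5 gives p = -1.375, negative; keep [-5, -4.5]
u = -4.75 gives p = 5.171875, positive; keep [-4.75, -4.5]

--+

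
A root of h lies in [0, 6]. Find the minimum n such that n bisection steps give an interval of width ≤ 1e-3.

Width after n steps is 6/2^n. Need 2^n ≥ 6/1e-3 = 6000.
2^12 = 4096 < 6000 ≤ 2^13 = 8192, so n = 13.

13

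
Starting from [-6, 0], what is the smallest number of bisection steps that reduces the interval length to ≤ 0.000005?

Width after n steps is 6/2^n. Need 2^n ≥ 6/0.000005 = 1200000.
2^20 = 1048576 < 1200000 ≤ 2^21 = 2097152, so n = 21.

21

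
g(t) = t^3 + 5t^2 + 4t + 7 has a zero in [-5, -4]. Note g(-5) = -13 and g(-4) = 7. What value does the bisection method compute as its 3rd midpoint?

m = -4.5, g(m) = -0.875 (−); new bracket [-4.5, -4]
m = -4.25, g(m) = 3.546875 (+); new bracket [-4.5, -4.25]
m = -4.375, g(m) = 1.462891 (+); new bracket [-4.5, -4.375]

-4.375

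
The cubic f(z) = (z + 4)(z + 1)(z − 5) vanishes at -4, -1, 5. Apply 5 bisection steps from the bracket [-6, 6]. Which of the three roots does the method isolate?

5

f(0) = -20 < 0, so the root lies in [0, 6]
f(3) = -56 < 0, so the root lies in [3, 6]
f(4.5) = -23.375 < 0, so the root lies in [4.5, 6]
f(5.25) = 14.4531 > 0, so the root lies in [4.5, 5.25]
f(4.875) = -6.5176 < 0, so the root lies in [4.875, 5.25]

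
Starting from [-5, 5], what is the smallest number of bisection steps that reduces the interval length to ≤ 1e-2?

10

Width after n steps is 10/2^n. Need 2^n ≥ 10/1e-2 = 1000.
2^9 = 512 < 1000 ≤ 2^10 = 1024, so n = 10.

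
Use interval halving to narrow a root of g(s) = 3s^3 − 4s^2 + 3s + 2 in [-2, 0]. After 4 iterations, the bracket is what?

m = -1, g(m) = -8 (−); new bracket [-1, 0]
m = -0.5, g(m) = -0.875 (−); new bracket [-0.5, 0]
m = -0.25, g(m) = 0.953125 (+); new bracket [-0.5, -0.25]
m = -0.375, g(m) = 0.1543 (+); new bracket [-0.5, -0.375]

[-0.5, -0.375]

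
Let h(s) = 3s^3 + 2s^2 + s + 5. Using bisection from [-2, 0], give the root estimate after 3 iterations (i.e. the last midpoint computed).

-1.25

m = -1, h(m) = 3 (+); new bracket [-2, -1]
m = -1.5, h(m) = -2.125 (−); new bracket [-1.5, -1]
m = -1.25, h(m) = 1.015625 (+); new bracket [-1.5, -1.25]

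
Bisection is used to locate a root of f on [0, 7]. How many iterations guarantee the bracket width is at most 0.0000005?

24

Width after n steps is 7/2^n. Need 2^n ≥ 7/0.0000005 = 14000000.
2^23 = 8388608 < 14000000 ≤ 2^24 = 16777216, so n = 24.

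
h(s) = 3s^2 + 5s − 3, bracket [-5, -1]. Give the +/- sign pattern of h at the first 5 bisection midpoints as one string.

h(-3) = 9 > 0, so the root lies in [-3, -1]
h(-2) = -1 < 0, so the root lies in [-3, -2]
h(-2.5) = 3.25 > 0, so the root lies in [-2.5, -2]
h(-2.25) = 0.9375 > 0, so the root lies in [-2.25, -2]
h(-2.125) = -0.0781 < 0, so the root lies in [-2.25, -2.125]

+-++-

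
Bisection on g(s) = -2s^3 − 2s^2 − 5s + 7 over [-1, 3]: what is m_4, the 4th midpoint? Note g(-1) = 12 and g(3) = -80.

0.75

m = 1, g(m) = -2 (−); new bracket [-1, 1]
m = 0, g(m) = 7 (+); new bracket [0, 1]
m = 0.5, g(m) = 3.75 (+); new bracket [0.5, 1]
m = 0.75, g(m) = 1.2812 (+); new bracket [0.75, 1]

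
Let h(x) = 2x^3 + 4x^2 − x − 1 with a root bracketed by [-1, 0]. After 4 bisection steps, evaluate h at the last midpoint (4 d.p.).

0.0356

midpoint -0.5: h = 0.25 > 0 → [-0.5, 0]
midpoint -0.25: h = -0.53125 < 0 → [-0.5, -0.25]
midpoint -0.375: h = -0.167969 < 0 → [-0.5, -0.375]
midpoint -0.4375: h = 0.0356 > 0 → [-0.4375, -0.375]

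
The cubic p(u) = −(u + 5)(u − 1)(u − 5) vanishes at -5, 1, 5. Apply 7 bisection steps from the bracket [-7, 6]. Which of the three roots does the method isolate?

p(-0.5) = -37.125 < 0, so the root lies in [-7, -0.5]
p(-3.75) = -51.953125 < 0, so the root lies in [-7, -3.75]
p(-5.375) = 24.802734 > 0, so the root lies in [-5.375, -3.75]
p(-4.5625) = -23.2712 < 0, so the root lies in [-5.375, -4.5625]
p(-4.96875) = -1.8594 < 0, so the root lies in [-5.375, -4.96875]
p(-5.171875) = 10.7902 > 0, so the root lies in [-5.171875, -4.96875]
p(-5.0703125) = 4.2982 > 0, so the root lies in [-5.0703125, -4.96875]

-5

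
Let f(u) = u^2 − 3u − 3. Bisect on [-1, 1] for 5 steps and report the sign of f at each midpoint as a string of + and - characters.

---++

m = 0, f(m) = -3 (−); new bracket [-1, 0]
m = -0.5, f(m) = -1.25 (−); new bracket [-1, -0.5]
m = -0.75, f(m) = -0.1875 (−); new bracket [-1, -0.75]
m = -0.875, f(m) = 0.3906 (+); new bracket [-0.875, -0.75]
m = -0.8125, f(m) = 0.0977 (+); new bracket [-0.8125, -0.75]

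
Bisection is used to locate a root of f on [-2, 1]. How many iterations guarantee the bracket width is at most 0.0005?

Width after n steps is 3/2^n. Need 2^n ≥ 3/0.0005 = 6000.
2^12 = 4096 < 6000 ≤ 2^13 = 8192, so n = 13.

13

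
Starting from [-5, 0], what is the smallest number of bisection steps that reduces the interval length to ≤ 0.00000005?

27

Width after n steps is 5/2^n. Need 2^n ≥ 5/0.00000005 = 100000000.
2^26 = 67108864 < 100000000 ≤ 2^27 = 134217728, so n = 27.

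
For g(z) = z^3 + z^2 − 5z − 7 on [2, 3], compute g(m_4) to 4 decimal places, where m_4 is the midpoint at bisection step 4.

-0.8484

midpoint 2.5: g = 2.375 > 0 → [2, 2.5]
midpoint 2.25: g = -1.796875 < 0 → [2.25, 2.5]
midpoint 2.375: g = 0.162109 > 0 → [2.25, 2.375]
midpoint 2.3125: g = -0.8484 < 0 → [2.3125, 2.375]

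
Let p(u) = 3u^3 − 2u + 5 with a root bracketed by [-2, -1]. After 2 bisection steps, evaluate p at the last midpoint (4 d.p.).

m = -1.5, p(m) = -2.125 (−); new bracket [-1.5, -1]
m = -1.25, p(m) = 1.640625 (+); new bracket [-1.5, -1.25]

1.6406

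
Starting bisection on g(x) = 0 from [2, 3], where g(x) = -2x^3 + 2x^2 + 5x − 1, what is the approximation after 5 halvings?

2.09375

x = 2.5 gives g = -7.25, negative; keep [2, 2.5]
x = 2.25 gives g = -2.40625, negative; keep [2, 2.25]
x = 2.125 gives g = -0.535156, negative; keep [2, 2.125]
x = 2.0625 gives g = 0.2729, positive; keep [2.0625, 2.125]
x = 2.09375 gives g = -0.1208, negative; keep [2.0625, 2.09375]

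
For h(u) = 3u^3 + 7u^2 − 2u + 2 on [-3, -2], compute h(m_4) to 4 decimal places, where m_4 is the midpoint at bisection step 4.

u = -2.5 gives h = 3.875, positive; keep [-3, -2.5]
u = -2.75 gives h = -1.953125, negative; keep [-2.75, -2.5]
u = -2.625 gives h = 1.220703, positive; keep [-2.75, -2.625]
u = -2.6875 gives h = -0.2991, negative; keep [-2.6875, -2.625]

-0.2991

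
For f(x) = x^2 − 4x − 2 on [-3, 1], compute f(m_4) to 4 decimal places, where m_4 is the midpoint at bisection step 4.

m = -1, f(m) = 3 (+); new bracket [-1, 1]
m = 0, f(m) = -2 (−); new bracket [-1, 0]
m = -0.5, f(m) = 0.25 (+); new bracket [-0.5, 0]
m = -0.25, f(m) = -0.9375 (−); new bracket [-0.5, -0.25]

-0.9375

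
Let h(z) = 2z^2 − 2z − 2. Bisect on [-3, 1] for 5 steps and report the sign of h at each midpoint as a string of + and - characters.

z = -1 gives h = 2, positive; keep [-1, 1]
z = 0 gives h = -2, negative; keep [-1, 0]
z = -0.5 gives h = -0.5, negative; keep [-1, -0.5]
z = -0.75 gives h = 0.625, positive; keep [-0.75, -0.5]
z = -0.625 gives h = 0.0312, positive; keep [-0.625, -0.5]

+--++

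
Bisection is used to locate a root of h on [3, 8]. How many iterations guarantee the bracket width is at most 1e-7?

Width after n steps is 5/2^n. Need 2^n ≥ 5/1e-7 = 50000000.
2^25 = 33554432 < 50000000 ≤ 2^26 = 67108864, so n = 26.

26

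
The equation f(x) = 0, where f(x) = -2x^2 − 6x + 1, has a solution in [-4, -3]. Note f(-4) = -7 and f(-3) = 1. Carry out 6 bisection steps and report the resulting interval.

[-3.171875, -3.15625]

m = -3.5, f(m) = -2.5 (−); new bracket [-3.5, -3]
m = -3.25, f(m) = -0.625 (−); new bracket [-3.25, -3]
m = -3.125, f(m) = 0.21875 (+); new bracket [-3.25, -3.125]
m = -3.1875, f(m) = -0.1953 (−); new bracket [-3.1875, -3.125]
m = -3.15625, f(m) = 0.0137 (+); new bracket [-3.1875, -3.15625]
m = -3.171875, f(m) = -0.0903 (−); new bracket [-3.171875, -3.15625]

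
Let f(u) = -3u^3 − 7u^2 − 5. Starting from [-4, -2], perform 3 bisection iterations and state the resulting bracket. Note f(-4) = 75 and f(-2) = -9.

midpoint -3: f = 13 > 0 → [-3, -2]
midpoint -2.5: f = -1.875 < 0 → [-3, -2.5]
midpoint -2.75: f = 4.453125 > 0 → [-2.75, -2.5]

[-2.75, -2.5]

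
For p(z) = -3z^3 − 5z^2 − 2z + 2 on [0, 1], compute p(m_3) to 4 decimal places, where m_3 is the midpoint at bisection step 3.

p(0.5) = -0.625 < 0, so the root lies in [0, 0.5]
p(0.25) = 1.140625 > 0, so the root lies in [0.25, 0.5]
p(0.375) = 0.388672 > 0, so the root lies in [0.375, 0.5]

0.3887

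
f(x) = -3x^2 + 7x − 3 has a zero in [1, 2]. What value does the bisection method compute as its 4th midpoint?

1.8125

midpoint 1.5: f = 0.75 > 0 → [1.5, 2]
midpoint 1.75: f = 0.0625 > 0 → [1.75, 2]
midpoint 1.875: f = -0.421875 < 0 → [1.75, 1.875]
midpoint 1.8125: f = -0.168 < 0 → [1.75, 1.8125]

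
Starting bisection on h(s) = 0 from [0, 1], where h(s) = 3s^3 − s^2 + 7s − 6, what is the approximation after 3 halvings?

0.875

h(0.5) = -2.375 < 0, so the root lies in [0.5, 1]
h(0.75) = -0.046875 < 0, so the root lies in [0.75, 1]
h(0.875) = 1.369141 > 0, so the root lies in [0.75, 0.875]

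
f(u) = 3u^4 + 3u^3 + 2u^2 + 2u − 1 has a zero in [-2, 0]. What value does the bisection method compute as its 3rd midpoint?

-1.25

m = -1, f(m) = -1 (−); new bracket [-2, -1]
m = -1.5, f(m) = 5.5625 (+); new bracket [-1.5, -1]
m = -1.25, f(m) = 1.089844 (+); new bracket [-1.25, -1]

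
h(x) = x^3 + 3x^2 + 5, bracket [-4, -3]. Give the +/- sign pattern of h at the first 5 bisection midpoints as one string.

midpoint -3.5: h = -1.125 < 0 → [-3.5, -3]
midpoint -3.25: h = 2.359375 > 0 → [-3.5, -3.25]
midpoint -3.375: h = 0.728516 > 0 → [-3.5, -3.375]
midpoint -3.4375: h = -0.1697 < 0 → [-3.4375, -3.375]
midpoint -3.40625: h = 0.2865 > 0 → [-3.4375, -3.40625]

-++-+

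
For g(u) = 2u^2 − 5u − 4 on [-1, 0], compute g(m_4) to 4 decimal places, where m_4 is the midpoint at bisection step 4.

midpoint -0.5: g = -1 < 0 → [-1, -0.5]
midpoint -0.75: g = 0.875 > 0 → [-0.75, -0.5]
midpoint -0.625: g = -0.09375 < 0 → [-0.75, -0.625]
midpoint -0.6875: g = 0.3828 > 0 → [-0.6875, -0.625]

0.3828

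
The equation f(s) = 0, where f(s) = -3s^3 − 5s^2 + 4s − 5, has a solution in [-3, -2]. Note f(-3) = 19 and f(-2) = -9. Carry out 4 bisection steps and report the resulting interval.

s = -2.5 gives f = 0.625, positive; keep [-2.5, -2]
s = -2.25 gives f = -5.140625, negative; keep [-2.5, -2.25]
s = -2.375 gives f = -2.513672, negative; keep [-2.5, -2.375]
s = -2.4375 gives f = -1.0105, negative; keep [-2.5, -2.4375]

[-2.5, -2.4375]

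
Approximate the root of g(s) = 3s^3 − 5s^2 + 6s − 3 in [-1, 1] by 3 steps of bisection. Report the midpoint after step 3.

0.75

g(0) = -3 < 0, so the root lies in [0, 1]
g(0.5) = -0.875 < 0, so the root lies in [0.5, 1]
g(0.75) = -0.046875 < 0, so the root lies in [0.75, 1]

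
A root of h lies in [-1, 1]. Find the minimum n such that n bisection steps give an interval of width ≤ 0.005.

9

Width after n steps is 2/2^n. Need 2^n ≥ 2/0.005 = 400.
2^8 = 256 < 400 ≤ 2^9 = 512, so n = 9.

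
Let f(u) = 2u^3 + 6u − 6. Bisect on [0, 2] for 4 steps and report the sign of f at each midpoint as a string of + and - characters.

m = 1, f(m) = 2 (+); new bracket [0, 1]
m = 0.5, f(m) = -2.75 (−); new bracket [0.5, 1]
m = 0.75, f(m) = -0.65625 (−); new bracket [0.75, 1]
m = 0.875, f(m) = 0.5898 (+); new bracket [0.75, 0.875]

+--+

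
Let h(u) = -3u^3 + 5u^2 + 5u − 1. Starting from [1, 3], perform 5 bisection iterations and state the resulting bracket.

h(2) = 5 > 0, so the root lies in [2, 3]
h(2.5) = -4.125 < 0, so the root lies in [2, 2.5]
h(2.25) = 1.390625 > 0, so the root lies in [2.25, 2.5]
h(2.375) = -1.1113 < 0, so the root lies in [2.25, 2.375]
h(2.3125) = 0.2014 > 0, so the root lies in [2.3125, 2.375]

[2.3125, 2.375]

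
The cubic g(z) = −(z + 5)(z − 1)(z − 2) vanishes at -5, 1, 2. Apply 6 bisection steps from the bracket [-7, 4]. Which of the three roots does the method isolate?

m = -1.5, g(m) = -30.625 (−); new bracket [-7, -1.5]
m = -4.25, g(m) = -24.609375 (−); new bracket [-7, -4.25]
m = -5.625, g(m) = 31.572266 (+); new bracket [-5.625, -4.25]
m = -4.9375, g(m) = -2.5745 (−); new bracket [-5.625, -4.9375]
m = -5.28125, g(m) = 12.8631 (+); new bracket [-5.28125, -4.9375]
m = -5.109375, g(m) = 4.7506 (+); new bracket [-5.109375, -4.9375]

-5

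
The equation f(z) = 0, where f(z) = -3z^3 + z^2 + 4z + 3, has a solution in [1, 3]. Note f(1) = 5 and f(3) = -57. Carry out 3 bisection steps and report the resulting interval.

[1.5, 1.75]

midpoint 2: f = -9 < 0 → [1, 2]
midpoint 1.5: f = 1.125 > 0 → [1.5, 2]
midpoint 1.75: f = -3.015625 < 0 → [1.5, 1.75]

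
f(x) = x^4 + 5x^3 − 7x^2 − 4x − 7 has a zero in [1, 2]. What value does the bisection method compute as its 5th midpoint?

1.71875

x = 1.5 gives f = -6.8125, negative; keep [1.5, 2]
x = 1.75 gives f = 0.738281, positive; keep [1.5, 1.75]
x = 1.625 gives f = -3.556396, negative; keep [1.625, 1.75]
x = 1.6875 gives f = -1.5473, negative; keep [1.6875, 1.75]
x = 1.71875 gives f = -0.4402, negative; keep [1.71875, 1.75]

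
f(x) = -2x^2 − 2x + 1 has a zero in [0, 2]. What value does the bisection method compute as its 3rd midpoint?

f(1) = -3 < 0, so the root lies in [0, 1]
f(0.5) = -0.5 < 0, so the root lies in [0, 0.5]
f(0.25) = 0.375 > 0, so the root lies in [0.25, 0.5]

0.25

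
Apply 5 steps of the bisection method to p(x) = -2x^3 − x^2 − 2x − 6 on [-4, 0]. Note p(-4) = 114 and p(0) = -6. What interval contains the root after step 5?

m = -2, p(m) = 10 (+); new bracket [-2, 0]
m = -1, p(m) = -3 (−); new bracket [-2, -1]
m = -1.5, p(m) = 1.5 (+); new bracket [-1.5, -1]
m = -1.25, p(m) = -1.1562 (−); new bracket [-1.5, -1.25]
m = -1.375, p(m) = 0.0586 (+); new bracket [-1.375, -1.25]

[-1.375, -1.25]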